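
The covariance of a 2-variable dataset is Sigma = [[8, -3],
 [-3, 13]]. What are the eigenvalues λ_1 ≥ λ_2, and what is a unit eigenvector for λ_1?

Step 1 — characteristic polynomial of 2×2 Sigma:
  det(Sigma - λI) = λ² - trace · λ + det = 0.
  trace = 8 + 13 = 21, det = 8·13 - (-3)² = 95.
Step 2 — discriminant:
  Δ = trace² - 4·det = 441 - 380 = 61.
Step 3 — eigenvalues:
  λ = (trace ± √Δ)/2 = (21 ± 7.8102)/2,
  λ_1 = 14.4051,  λ_2 = 6.5949.

Step 4 — unit eigenvector for λ_1: solve (Sigma - λ_1 I)v = 0. First row:
  (8 - 14.4051)·v_x + (-3)·v_y = 0, i.e. (-6.4051)·v_x + (-3)·v_y = 0,
  so v ∝ (b, λ_1 - a) = (-3, 6.4051); multiply by -1 so the first entry is positive: u = (3, -6.4051).
  ||u|| = √((3)² + (-6.4051)²) = √(50.0256) ≈ 7.0729,
  v_1 = u/||u|| ≈ (0.4242, -0.9056) (||v_1|| = 1).

λ_1 = 14.4051,  λ_2 = 6.5949;  v_1 ≈ (0.4242, -0.9056)


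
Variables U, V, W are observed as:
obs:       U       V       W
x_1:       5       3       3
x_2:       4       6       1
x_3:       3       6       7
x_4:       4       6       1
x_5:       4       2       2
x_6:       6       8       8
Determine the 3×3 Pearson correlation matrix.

Step 1 — column means:
  mean(U) = (5 + 4 + 3 + 4 + 4 + 6) / 6 = 26/6 = 4.3333
  mean(V) = (3 + 6 + 6 + 6 + 2 + 8) / 6 = 31/6 = 5.1667
  mean(W) = (3 + 1 + 7 + 1 + 2 + 8) / 6 = 22/6 = 3.6667

Step 2 — sample variances and covariances s[i,j] = (1/(n-1)) · Σ_k (x_{k,i} - mean_i) · (x_{k,j} - mean_j), with n-1 = 5:
  s[U,U] = ((0.6667)·(0.6667) + (-0.3333)·(-0.3333) + (-1.3333)·(-1.3333) + (-0.3333)·(-0.3333) + (-0.3333)·(-0.3333) + (1.6667)·(1.6667)) / 5 = 5.3333/5 = 1.0667
  s[U,V] = ((0.6667)·(-2.1667) + (-0.3333)·(0.8333) + (-1.3333)·(0.8333) + (-0.3333)·(0.8333) + (-0.3333)·(-3.1667) + (1.6667)·(2.8333)) / 5 = 2.6667/5 = 0.5333
  s[U,W] = ((0.6667)·(-0.6667) + (-0.3333)·(-2.6667) + (-1.3333)·(3.3333) + (-0.3333)·(-2.6667) + (-0.3333)·(-1.6667) + (1.6667)·(4.3333)) / 5 = 4.6667/5 = 0.9333
  s[V,V] = ((-2.1667)·(-2.1667) + (0.8333)·(0.8333) + (0.8333)·(0.8333) + (0.8333)·(0.8333) + (-3.1667)·(-3.1667) + (2.8333)·(2.8333)) / 5 = 24.8333/5 = 4.9667
  s[V,W] = ((-2.1667)·(-0.6667) + (0.8333)·(-2.6667) + (0.8333)·(3.3333) + (0.8333)·(-2.6667) + (-3.1667)·(-1.6667) + (2.8333)·(4.3333)) / 5 = 17.3333/5 = 3.4667
  s[W,W] = ((-0.6667)·(-0.6667) + (-2.6667)·(-2.6667) + (3.3333)·(3.3333) + (-2.6667)·(-2.6667) + (-1.6667)·(-1.6667) + (4.3333)·(4.3333)) / 5 = 47.3333/5 = 9.4667
  Sample standard deviations s_i = √(s[i,i]):
  s(U) = √(1.0667) = 1.0328
  s(V) = √(4.9667) = 2.2286
  s(W) = √(9.4667) = 3.0768

Step 3 — r_{ij} = s_{ij} / (s_i · s_j):
  r[U,U] = 1 (diagonal).
  r[U,V] = 0.5333 / (1.0328 · 2.2286) = 0.5333 / 2.3017 = 0.2317
  r[U,W] = 0.9333 / (1.0328 · 3.0768) = 0.9333 / 3.1777 = 0.2937
  r[V,V] = 1 (diagonal).
  r[V,W] = 3.4667 / (2.2286 · 3.0768) = 3.4667 / 6.857 = 0.5056
  r[W,W] = 1 (diagonal).

R is symmetric with unit diagonal. Assembling:

R = [[1, 0.2317, 0.2937],
 [0.2317, 1, 0.5056],
 [0.2937, 0.5056, 1]]


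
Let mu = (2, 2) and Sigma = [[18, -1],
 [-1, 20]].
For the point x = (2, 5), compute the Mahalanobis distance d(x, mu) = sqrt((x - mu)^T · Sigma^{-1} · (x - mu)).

Step 1 — centre the observation: (x - mu) = (0, 3).

Step 2 — invert Sigma. det(Sigma) = 18·20 - (-1)² = 359.
  Sigma^{-1} = (1/det) · [[d, -b], [-b, a]] = [[0.0557, 0.0028],
 [0.0028, 0.0501]].

Step 3 — form the quadratic (x - mu)^T · Sigma^{-1} · (x - mu):
  Sigma^{-1} · (x - mu) = (0.0084, 0.1504).
  (x - mu)^T · [Sigma^{-1} · (x - mu)] = (0)·(0.0084) + (3)·(0.1504) = 0.4513.

Step 4 — take square root: d = √(0.4513) ≈ 0.6718.

d(x, mu) = √(0.4513) ≈ 0.6718


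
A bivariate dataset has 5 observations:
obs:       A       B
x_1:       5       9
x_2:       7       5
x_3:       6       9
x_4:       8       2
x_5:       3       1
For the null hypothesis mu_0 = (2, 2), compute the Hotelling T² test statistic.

Step 1 — sample mean vector:
  mean(A) = (5 + 7 + 6 + 8 + 3) / 5 = 29/5 = 5.8
  mean(B) = (9 + 5 + 9 + 2 + 1) / 5 = 26/5 = 5.2
  x̄ = (5.8, 5.2),  deviation x̄ - mu_0 = (5.8, 5.2) - (2, 2) = (3.8, 3.2).

Step 2 — sample covariance matrix, S[i,j] = (1/(n-1)) · Σ_k (x_{k,i} - mean_i) · (x_{k,j} - mean_j), divisor n-1 = 4:
  S[A,A] = ((-0.8)·(-0.8) + (1.2)·(1.2) + (0.2)·(0.2) + (2.2)·(2.2) + (-2.8)·(-2.8)) / 4 = 14.8/4 = 3.7
  S[A,B] = ((-0.8)·(3.8) + (1.2)·(-0.2) + (0.2)·(3.8) + (2.2)·(-3.2) + (-2.8)·(-4.2)) / 4 = 2.2/4 = 0.55
  S[B,B] = ((3.8)·(3.8) + (-0.2)·(-0.2) + (3.8)·(3.8) + (-3.2)·(-3.2) + (-4.2)·(-4.2)) / 4 = 56.8/4 = 14.2
  S = [[3.7, 0.55],
 [0.55, 14.2]].

Step 3 — invert S. det(S) = 3.7·14.2 - (0.55)² = 52.2375.
  S^{-1} = (1/det) · [[d, -b], [-b, a]] = [[0.2718, -0.0105],
 [-0.0105, 0.0708]].

Step 4 — quadratic form (x̄ - mu_0)^T · S^{-1} · (x̄ - mu_0):
  S^{-1} · (x̄ - mu_0) = (0.9993, 0.1866),
  (x̄ - mu_0)^T · [...] = (3.8)·(0.9993) + (3.2)·(0.1866) = 4.3945.

Step 5 — scale by n: T² = 5 · 4.3945 = 21.9727.

T² ≈ 21.9727


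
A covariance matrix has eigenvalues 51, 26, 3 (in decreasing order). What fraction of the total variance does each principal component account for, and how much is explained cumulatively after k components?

Step 1 — total variance = trace(Sigma) = Σ λ_i = 51 + 26 + 3 = 80.

Step 2 — fraction explained by component i = λ_i / Σ λ:
  PC1: 51/80 = 0.6375
  PC2: 26/80 = 0.325
  PC3: 3/80 = 0.0375

Step 3 — cumulative fraction after k components = (λ_1 + ... + λ_k) / Σ λ:
  k = 1: 51/80 = 0.6375
  k = 2: (51 + 26)/80 = 77/80 = 0.9625
  k = 3: (51 + 26 + 3)/80 = 80/80 = 1

Summary (fraction, with percent):

explained: PC1 0.6375 (63.75%), PC2 0.325 (32.5%), PC3 0.0375 (3.75%);  cumulative: 0.6375, 0.9625, 1


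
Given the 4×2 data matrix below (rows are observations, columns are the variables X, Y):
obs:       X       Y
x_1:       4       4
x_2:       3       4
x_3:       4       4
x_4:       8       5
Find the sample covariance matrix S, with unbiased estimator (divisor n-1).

Step 1 — column means:
  mean(X) = (4 + 3 + 4 + 8) / 4 = 19/4 = 4.75
  mean(Y) = (4 + 4 + 4 + 5) / 4 = 17/4 = 4.25

Step 2 — sample covariance S[i,j] = (1/(n-1)) · Σ_k (x_{k,i} - mean_i) · (x_{k,j} - mean_j), with n-1 = 3.
  S[X,X] = ((-0.75)·(-0.75) + (-1.75)·(-1.75) + (-0.75)·(-0.75) + (3.25)·(3.25)) / 3 = 14.75/3 = 4.9167
  S[X,Y] = ((-0.75)·(-0.25) + (-1.75)·(-0.25) + (-0.75)·(-0.25) + (3.25)·(0.75)) / 3 = 3.25/3 = 1.0833
  S[Y,Y] = ((-0.25)·(-0.25) + (-0.25)·(-0.25) + (-0.25)·(-0.25) + (0.75)·(0.75)) / 3 = 0.75/3 = 0.25

S is symmetric (S[j,i] = S[i,j]). Assembling:

S = [[4.9167, 1.0833],
 [1.0833, 0.25]]


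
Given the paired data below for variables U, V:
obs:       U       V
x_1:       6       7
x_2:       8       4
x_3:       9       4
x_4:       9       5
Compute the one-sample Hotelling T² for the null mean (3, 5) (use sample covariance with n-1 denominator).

Step 1 — sample mean vector:
  mean(U) = (6 + 8 + 9 + 9) / 4 = 32/4 = 8
  mean(V) = (7 + 4 + 4 + 5) / 4 = 20/4 = 5
  x̄ = (8, 5),  deviation x̄ - mu_0 = (8, 5) - (3, 5) = (5, 0).

Step 2 — sample covariance matrix, S[i,j] = (1/(n-1)) · Σ_k (x_{k,i} - mean_i) · (x_{k,j} - mean_j), divisor n-1 = 3:
  S[U,U] = ((-2)·(-2) + (0)·(0) + (1)·(1) + (1)·(1)) / 3 = 6/3 = 2
  S[U,V] = ((-2)·(2) + (0)·(-1) + (1)·(-1) + (1)·(0)) / 3 = -5/3 = -1.6667
  S[V,V] = ((2)·(2) + (-1)·(-1) + (-1)·(-1) + (0)·(0)) / 3 = 6/3 = 2
  S = [[2, -1.6667],
 [-1.6667, 2]].

Step 3 — invert S. det(S) = 2·2 - (-1.6667)² = 1.2222.
  S^{-1} = (1/det) · [[d, -b], [-b, a]] = [[1.6364, 1.3636],
 [1.3636, 1.6364]].

Step 4 — quadratic form (x̄ - mu_0)^T · S^{-1} · (x̄ - mu_0):
  S^{-1} · (x̄ - mu_0) = (8.1818, 6.8182),
  (x̄ - mu_0)^T · [...] = (5)·(8.1818) + (0)·(6.8182) = 40.9091.

Step 5 — scale by n: T² = 4 · 40.9091 = 163.6364.

T² ≈ 163.6364


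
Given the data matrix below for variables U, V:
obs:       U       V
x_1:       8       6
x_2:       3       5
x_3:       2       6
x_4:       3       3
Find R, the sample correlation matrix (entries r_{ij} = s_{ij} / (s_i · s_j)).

Step 1 — column means:
  mean(U) = (8 + 3 + 2 + 3) / 4 = 16/4 = 4
  mean(V) = (6 + 5 + 6 + 3) / 4 = 20/4 = 5

Step 2 — sample variances and covariances s[i,j] = (1/(n-1)) · Σ_k (x_{k,i} - mean_i) · (x_{k,j} - mean_j), with n-1 = 3:
  s[U,U] = ((4)·(4) + (-1)·(-1) + (-2)·(-2) + (-1)·(-1)) / 3 = 22/3 = 7.3333
  s[U,V] = ((4)·(1) + (-1)·(0) + (-2)·(1) + (-1)·(-2)) / 3 = 4/3 = 1.3333
  s[V,V] = ((1)·(1) + (0)·(0) + (1)·(1) + (-2)·(-2)) / 3 = 6/3 = 2
  Sample standard deviations s_i = √(s[i,i]):
  s(U) = √(7.3333) = 2.708
  s(V) = √(2) = 1.4142

Step 3 — r_{ij} = s_{ij} / (s_i · s_j):
  r[U,U] = 1 (diagonal).
  r[U,V] = 1.3333 / (2.708 · 1.4142) = 1.3333 / 3.8297 = 0.3482
  r[V,V] = 1 (diagonal).

R is symmetric with unit diagonal. Assembling:

R = [[1, 0.3482],
 [0.3482, 1]]


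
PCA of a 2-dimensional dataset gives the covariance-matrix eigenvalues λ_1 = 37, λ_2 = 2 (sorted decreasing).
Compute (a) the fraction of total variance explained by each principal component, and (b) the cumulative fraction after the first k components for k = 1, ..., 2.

Step 1 — total variance = trace(Sigma) = Σ λ_i = 37 + 2 = 39.

Step 2 — fraction explained by component i = λ_i / Σ λ:
  PC1: 37/39 = 0.9487
  PC2: 2/39 = 0.0513

Step 3 — cumulative fraction after k components = (λ_1 + ... + λ_k) / Σ λ:
  k = 1: 37/39 = 0.9487
  k = 2: (37 + 2)/39 = 39/39 = 1

Summary (fraction, with percent):

explained: PC1 0.9487 (94.87%), PC2 0.0513 (5.13%);  cumulative: 0.9487, 1


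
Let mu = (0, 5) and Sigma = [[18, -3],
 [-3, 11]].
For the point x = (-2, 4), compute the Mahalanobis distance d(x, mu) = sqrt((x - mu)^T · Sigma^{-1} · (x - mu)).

Step 1 — centre the observation: (x - mu) = (-2, -1).

Step 2 — invert Sigma. det(Sigma) = 18·11 - (-3)² = 189.
  Sigma^{-1} = (1/det) · [[d, -b], [-b, a]] = [[0.0582, 0.0159],
 [0.0159, 0.0952]].

Step 3 — form the quadratic (x - mu)^T · Sigma^{-1} · (x - mu):
  Sigma^{-1} · (x - mu) = (-0.1323, -0.127).
  (x - mu)^T · [Sigma^{-1} · (x - mu)] = (-2)·(-0.1323) + (-1)·(-0.127) = 0.3915.

Step 4 — take square root: d = √(0.3915) ≈ 0.6257.

d(x, mu) = √(0.3915) ≈ 0.6257


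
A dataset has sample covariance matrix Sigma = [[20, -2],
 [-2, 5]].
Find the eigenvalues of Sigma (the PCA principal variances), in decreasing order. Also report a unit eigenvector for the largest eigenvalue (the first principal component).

Step 1 — characteristic polynomial of 2×2 Sigma:
  det(Sigma - λI) = λ² - trace · λ + det = 0.
  trace = 20 + 5 = 25, det = 20·5 - (-2)² = 96.
Step 2 — discriminant:
  Δ = trace² - 4·det = 625 - 384 = 241.
Step 3 — eigenvalues:
  λ = (trace ± √Δ)/2 = (25 ± 15.5242)/2,
  λ_1 = 20.2621,  λ_2 = 4.7379.

Step 4 — unit eigenvector for λ_1: solve (Sigma - λ_1 I)v = 0. First row:
  (20 - 20.2621)·v_x + (-2)·v_y = 0, i.e. (-0.2621)·v_x + (-2)·v_y = 0,
  so v ∝ (b, λ_1 - a) = (-2, 0.2621); multiply by -1 so the first entry is positive: u = (2, -0.2621).
  ||u|| = √((2)² + (-0.2621)²) = √(4.0687) ≈ 2.0171,
  v_1 = u/||u|| ≈ (0.9915, -0.1299) (||v_1|| = 1).

λ_1 = 20.2621,  λ_2 = 4.7379;  v_1 ≈ (0.9915, -0.1299)


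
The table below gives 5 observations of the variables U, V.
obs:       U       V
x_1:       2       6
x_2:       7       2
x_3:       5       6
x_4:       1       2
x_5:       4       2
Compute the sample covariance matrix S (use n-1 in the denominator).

Step 1 — column means:
  mean(U) = (2 + 7 + 5 + 1 + 4) / 5 = 19/5 = 3.8
  mean(V) = (6 + 2 + 6 + 2 + 2) / 5 = 18/5 = 3.6

Step 2 — sample covariance S[i,j] = (1/(n-1)) · Σ_k (x_{k,i} - mean_i) · (x_{k,j} - mean_j), with n-1 = 4.
  S[U,U] = ((-1.8)·(-1.8) + (3.2)·(3.2) + (1.2)·(1.2) + (-2.8)·(-2.8) + (0.2)·(0.2)) / 4 = 22.8/4 = 5.7
  S[U,V] = ((-1.8)·(2.4) + (3.2)·(-1.6) + (1.2)·(2.4) + (-2.8)·(-1.6) + (0.2)·(-1.6)) / 4 = -2.4/4 = -0.6
  S[V,V] = ((2.4)·(2.4) + (-1.6)·(-1.6) + (2.4)·(2.4) + (-1.6)·(-1.6) + (-1.6)·(-1.6)) / 4 = 19.2/4 = 4.8

S is symmetric (S[j,i] = S[i,j]). Assembling:

S = [[5.7, -0.6],
 [-0.6, 4.8]]


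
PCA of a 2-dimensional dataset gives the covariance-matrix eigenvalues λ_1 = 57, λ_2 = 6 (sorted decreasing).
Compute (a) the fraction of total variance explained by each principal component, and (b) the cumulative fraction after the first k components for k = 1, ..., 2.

Step 1 — total variance = trace(Sigma) = Σ λ_i = 57 + 6 = 63.

Step 2 — fraction explained by component i = λ_i / Σ λ:
  PC1: 57/63 = 0.9048
  PC2: 6/63 = 0.0952

Step 3 — cumulative fraction after k components = (λ_1 + ... + λ_k) / Σ λ:
  k = 1: 57/63 = 0.9048
  k = 2: (57 + 6)/63 = 63/63 = 1

Summary (fraction, with percent):

explained: PC1 0.9048 (90.48%), PC2 0.0952 (9.52%);  cumulative: 0.9048, 1


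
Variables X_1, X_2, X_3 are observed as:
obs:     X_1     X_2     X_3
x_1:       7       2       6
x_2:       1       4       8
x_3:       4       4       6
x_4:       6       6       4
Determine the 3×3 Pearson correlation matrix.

Step 1 — column means:
  mean(X_1) = (7 + 1 + 4 + 6) / 4 = 18/4 = 4.5
  mean(X_2) = (2 + 4 + 4 + 6) / 4 = 16/4 = 4
  mean(X_3) = (6 + 8 + 6 + 4) / 4 = 24/4 = 6

Step 2 — sample variances and covariances s[i,j] = (1/(n-1)) · Σ_k (x_{k,i} - mean_i) · (x_{k,j} - mean_j), with n-1 = 3:
  s[X_1,X_1] = ((2.5)·(2.5) + (-3.5)·(-3.5) + (-0.5)·(-0.5) + (1.5)·(1.5)) / 3 = 21/3 = 7
  s[X_1,X_2] = ((2.5)·(-2) + (-3.5)·(0) + (-0.5)·(0) + (1.5)·(2)) / 3 = -2/3 = -0.6667
  s[X_1,X_3] = ((2.5)·(0) + (-3.5)·(2) + (-0.5)·(0) + (1.5)·(-2)) / 3 = -10/3 = -3.3333
  s[X_2,X_2] = ((-2)·(-2) + (0)·(0) + (0)·(0) + (2)·(2)) / 3 = 8/3 = 2.6667
  s[X_2,X_3] = ((-2)·(0) + (0)·(2) + (0)·(0) + (2)·(-2)) / 3 = -4/3 = -1.3333
  s[X_3,X_3] = ((0)·(0) + (2)·(2) + (0)·(0) + (-2)·(-2)) / 3 = 8/3 = 2.6667
  Sample standard deviations s_i = √(s[i,i]):
  s(X_1) = √(7) = 2.6458
  s(X_2) = √(2.6667) = 1.633
  s(X_3) = √(2.6667) = 1.633

Step 3 — r_{ij} = s_{ij} / (s_i · s_j):
  r[X_1,X_1] = 1 (diagonal).
  r[X_1,X_2] = -0.6667 / (2.6458 · 1.633) = -0.6667 / 4.3205 = -0.1543
  r[X_1,X_3] = -3.3333 / (2.6458 · 1.633) = -3.3333 / 4.3205 = -0.7715
  r[X_2,X_2] = 1 (diagonal).
  r[X_2,X_3] = -1.3333 / (1.633 · 1.633) = -1.3333 / 2.6667 = -0.5
  r[X_3,X_3] = 1 (diagonal).

R is symmetric with unit diagonal. Assembling:

R = [[1, -0.1543, -0.7715],
 [-0.1543, 1, -0.5],
 [-0.7715, -0.5, 1]]


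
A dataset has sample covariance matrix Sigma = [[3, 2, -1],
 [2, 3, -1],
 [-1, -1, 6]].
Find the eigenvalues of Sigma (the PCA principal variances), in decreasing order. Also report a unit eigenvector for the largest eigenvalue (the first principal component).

Step 1 — characteristic polynomial p(λ) = det(λI - Sigma) = λ³ - tr·λ² + c_1·λ - det, where tr = trace, c_1 = sum of the principal 2×2 minors, det = det(Sigma):
  tr = 3 + 3 + 6 = 12,
  c_1 = (3·3 - (2)²) + (3·6 - (-1)²) + (3·6 - (-1)²) = 5 + 17 + 17 = 39,
  det = 3·(3·6 - (-1)²) - (2)·((2)·6 - (-1)·(-1)) + (-1)·((2)·(-1) - 3·(-1)) = 3·(17) - (2)·(11) + (-1)·(1) = 28.
  So p(λ) = λ³ - 12λ² + 39λ - 28.
Step 2 — look for an integer root (rational root theorem: any rational root is an integer divisor of 28). Testing λ = 1:
  p(1) = 1 - 12 + 39 - 28 = 0  ✓
  Dividing out (λ - 1): p(λ) = (λ - 1)(λ² - 11λ + 28).
Step 3 — remaining eigenvalues from the quadratic λ² - 11λ + 28 = 0:
  Δ = 11² - 4·28 = 121 - 112 = 9,  λ = (11 ± √9)/2 = (11 ± 3)/2 = 7 or 4.
  Sorted: λ_1 = 7,  λ_2 = 4,  λ_3 = 1  (check: sum = 12 = tr ✓).

Step 4 — unit eigenvector for λ_1 = 7: v spans the null space of (Sigma - λ_1 I), whose rows are
  r_1 = (-4, 2, -1),  r_2 = (2, -4, -1),  r_3 = (-1, -1, -1).
  v is orthogonal to every row, so take v ∝ r_1 × r_2 = ((2)·(-1) - (-1)·(-4), (-1)·(2) - (-4)·(-1), (-4)·(-4) - (2)·(2)) = (-6, -6, 12).
  Rescale (divide by 6; multiply by -1 so the first nonzero entry is positive): u = (1, 1, -2).
  ||u|| = √((1)² + (1)² + (-2)²) = √(6) ≈ 2.4495,  v_1 = u/||u|| ≈ (0.4082, 0.4082, -0.8165) (||v_1|| = 1).

λ_1 = 7,  λ_2 = 4,  λ_3 = 1;  v_1 ≈ (0.4082, 0.4082, -0.8165)


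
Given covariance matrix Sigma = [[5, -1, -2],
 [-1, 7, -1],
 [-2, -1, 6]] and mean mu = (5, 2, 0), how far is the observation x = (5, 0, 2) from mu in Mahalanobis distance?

Step 1 — centre the observation: (x - mu) = (0, -2, 2).

Step 2 — invert Sigma (cofactor / det for 3×3, or solve directly):
  Sigma^{-1} = [[0.2455, 0.0479, 0.0898],
 [0.0479, 0.1557, 0.0419],
 [0.0898, 0.0419, 0.2036]].

Step 3 — form the quadratic (x - mu)^T · Sigma^{-1} · (x - mu):
  Sigma^{-1} · (x - mu) = (0.0838, -0.2275, 0.3234).
  (x - mu)^T · [Sigma^{-1} · (x - mu)] = (0)·(0.0838) + (-2)·(-0.2275) + (2)·(0.3234) = 1.1018.

Step 4 — take square root: d = √(1.1018) ≈ 1.0497.

d(x, mu) = √(1.1018) ≈ 1.0497


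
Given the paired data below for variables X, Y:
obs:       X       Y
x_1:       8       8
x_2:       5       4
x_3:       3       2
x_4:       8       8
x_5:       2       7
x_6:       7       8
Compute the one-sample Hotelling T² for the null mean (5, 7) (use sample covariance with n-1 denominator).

Step 1 — sample mean vector:
  mean(X) = (8 + 5 + 3 + 8 + 2 + 7) / 6 = 33/6 = 5.5
  mean(Y) = (8 + 4 + 2 + 8 + 7 + 8) / 6 = 37/6 = 6.1667
  x̄ = (5.5, 6.1667),  deviation x̄ - mu_0 = (5.5, 6.1667) - (5, 7) = (0.5, -0.8333).

Step 2 — sample covariance matrix, S[i,j] = (1/(n-1)) · Σ_k (x_{k,i} - mean_i) · (x_{k,j} - mean_j), divisor n-1 = 5:
  S[X,X] = ((2.5)·(2.5) + (-0.5)·(-0.5) + (-2.5)·(-2.5) + (2.5)·(2.5) + (-3.5)·(-3.5) + (1.5)·(1.5)) / 5 = 33.5/5 = 6.7
  S[X,Y] = ((2.5)·(1.8333) + (-0.5)·(-2.1667) + (-2.5)·(-4.1667) + (2.5)·(1.8333) + (-3.5)·(0.8333) + (1.5)·(1.8333)) / 5 = 20.5/5 = 4.1
  S[Y,Y] = ((1.8333)·(1.8333) + (-2.1667)·(-2.1667) + (-4.1667)·(-4.1667) + (1.8333)·(1.8333) + (0.8333)·(0.8333) + (1.8333)·(1.8333)) / 5 = 32.8333/5 = 6.5667
  S = [[6.7, 4.1],
 [4.1, 6.5667]].

Step 3 — invert S. det(S) = 6.7·6.5667 - (4.1)² = 27.1867.
  S^{-1} = (1/det) · [[d, -b], [-b, a]] = [[0.2415, -0.1508],
 [-0.1508, 0.2464]].

Step 4 — quadratic form (x̄ - mu_0)^T · S^{-1} · (x̄ - mu_0):
  S^{-1} · (x̄ - mu_0) = (0.2464, -0.2808),
  (x̄ - mu_0)^T · [...] = (0.5)·(0.2464) + (-0.8333)·(-0.2808) = 0.3572.

Step 5 — scale by n: T² = 6 · 0.3572 = 2.1432.

T² ≈ 2.1432


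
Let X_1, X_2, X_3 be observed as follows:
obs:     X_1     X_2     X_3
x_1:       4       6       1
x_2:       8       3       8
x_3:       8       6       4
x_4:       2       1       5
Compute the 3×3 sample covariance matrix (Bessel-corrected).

Step 1 — column means:
  mean(X_1) = (4 + 8 + 8 + 2) / 4 = 22/4 = 5.5
  mean(X_2) = (6 + 3 + 6 + 1) / 4 = 16/4 = 4
  mean(X_3) = (1 + 8 + 4 + 5) / 4 = 18/4 = 4.5

Step 2 — sample covariance S[i,j] = (1/(n-1)) · Σ_k (x_{k,i} - mean_i) · (x_{k,j} - mean_j), with n-1 = 3.
  S[X_1,X_1] = ((-1.5)·(-1.5) + (2.5)·(2.5) + (2.5)·(2.5) + (-3.5)·(-3.5)) / 3 = 27/3 = 9
  S[X_1,X_2] = ((-1.5)·(2) + (2.5)·(-1) + (2.5)·(2) + (-3.5)·(-3)) / 3 = 10/3 = 3.3333
  S[X_1,X_3] = ((-1.5)·(-3.5) + (2.5)·(3.5) + (2.5)·(-0.5) + (-3.5)·(0.5)) / 3 = 11/3 = 3.6667
  S[X_2,X_2] = ((2)·(2) + (-1)·(-1) + (2)·(2) + (-3)·(-3)) / 3 = 18/3 = 6
  S[X_2,X_3] = ((2)·(-3.5) + (-1)·(3.5) + (2)·(-0.5) + (-3)·(0.5)) / 3 = -13/3 = -4.3333
  S[X_3,X_3] = ((-3.5)·(-3.5) + (3.5)·(3.5) + (-0.5)·(-0.5) + (0.5)·(0.5)) / 3 = 25/3 = 8.3333

S is symmetric (S[j,i] = S[i,j]). Assembling:

S = [[9, 3.3333, 3.6667],
 [3.3333, 6, -4.3333],
 [3.6667, -4.3333, 8.3333]]


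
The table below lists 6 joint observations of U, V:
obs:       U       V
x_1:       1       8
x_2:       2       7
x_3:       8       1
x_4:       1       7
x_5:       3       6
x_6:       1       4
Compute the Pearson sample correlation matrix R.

Step 1 — column means:
  mean(U) = (1 + 2 + 8 + 1 + 3 + 1) / 6 = 16/6 = 2.6667
  mean(V) = (8 + 7 + 1 + 7 + 6 + 4) / 6 = 33/6 = 5.5

Step 2 — sample variances and covariances s[i,j] = (1/(n-1)) · Σ_k (x_{k,i} - mean_i) · (x_{k,j} - mean_j), with n-1 = 5:
  s[U,U] = ((-1.6667)·(-1.6667) + (-0.6667)·(-0.6667) + (5.3333)·(5.3333) + (-1.6667)·(-1.6667) + (0.3333)·(0.3333) + (-1.6667)·(-1.6667)) / 5 = 37.3333/5 = 7.4667
  s[U,V] = ((-1.6667)·(2.5) + (-0.6667)·(1.5) + (5.3333)·(-4.5) + (-1.6667)·(1.5) + (0.3333)·(0.5) + (-1.6667)·(-1.5)) / 5 = -29/5 = -5.8
  s[V,V] = ((2.5)·(2.5) + (1.5)·(1.5) + (-4.5)·(-4.5) + (1.5)·(1.5) + (0.5)·(0.5) + (-1.5)·(-1.5)) / 5 = 33.5/5 = 6.7
  Sample standard deviations s_i = √(s[i,i]):
  s(U) = √(7.4667) = 2.7325
  s(V) = √(6.7) = 2.5884

Step 3 — r_{ij} = s_{ij} / (s_i · s_j):
  r[U,U] = 1 (diagonal).
  r[U,V] = -5.8 / (2.7325 · 2.5884) = -5.8 / 7.073 = -0.82
  r[V,V] = 1 (diagonal).

R is symmetric with unit diagonal. Assembling:

R = [[1, -0.82],
 [-0.82, 1]]


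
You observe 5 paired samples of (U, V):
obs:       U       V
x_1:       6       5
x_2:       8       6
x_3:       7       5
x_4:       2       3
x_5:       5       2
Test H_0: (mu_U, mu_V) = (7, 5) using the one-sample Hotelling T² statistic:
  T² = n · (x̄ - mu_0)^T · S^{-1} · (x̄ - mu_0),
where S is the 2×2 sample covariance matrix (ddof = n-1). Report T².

Step 1 — sample mean vector:
  mean(U) = (6 + 8 + 7 + 2 + 5) / 5 = 28/5 = 5.6
  mean(V) = (5 + 6 + 5 + 3 + 2) / 5 = 21/5 = 4.2
  x̄ = (5.6, 4.2),  deviation x̄ - mu_0 = (5.6, 4.2) - (7, 5) = (-1.4, -0.8).

Step 2 — sample covariance matrix, S[i,j] = (1/(n-1)) · Σ_k (x_{k,i} - mean_i) · (x_{k,j} - mean_j), divisor n-1 = 4:
  S[U,U] = ((0.4)·(0.4) + (2.4)·(2.4) + (1.4)·(1.4) + (-3.6)·(-3.6) + (-0.6)·(-0.6)) / 4 = 21.2/4 = 5.3
  S[U,V] = ((0.4)·(0.8) + (2.4)·(1.8) + (1.4)·(0.8) + (-3.6)·(-1.2) + (-0.6)·(-2.2)) / 4 = 11.4/4 = 2.85
  S[V,V] = ((0.8)·(0.8) + (1.8)·(1.8) + (0.8)·(0.8) + (-1.2)·(-1.2) + (-2.2)·(-2.2)) / 4 = 10.8/4 = 2.7
  S = [[5.3, 2.85],
 [2.85, 2.7]].

Step 3 — invert S. det(S) = 5.3·2.7 - (2.85)² = 6.1875.
  S^{-1} = (1/det) · [[d, -b], [-b, a]] = [[0.4364, -0.4606],
 [-0.4606, 0.8566]].

Step 4 — quadratic form (x̄ - mu_0)^T · S^{-1} · (x̄ - mu_0):
  S^{-1} · (x̄ - mu_0) = (-0.2424, -0.0404),
  (x̄ - mu_0)^T · [...] = (-1.4)·(-0.2424) + (-0.8)·(-0.0404) = 0.3717.

Step 5 — scale by n: T² = 5 · 0.3717 = 1.8586.

T² ≈ 1.8586


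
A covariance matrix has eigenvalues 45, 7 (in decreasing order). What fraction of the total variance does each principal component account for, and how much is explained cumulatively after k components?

Step 1 — total variance = trace(Sigma) = Σ λ_i = 45 + 7 = 52.

Step 2 — fraction explained by component i = λ_i / Σ λ:
  PC1: 45/52 = 0.8654
  PC2: 7/52 = 0.1346

Step 3 — cumulative fraction after k components = (λ_1 + ... + λ_k) / Σ λ:
  k = 1: 45/52 = 0.8654
  k = 2: (45 + 7)/52 = 52/52 = 1

Summary (fraction, with percent):

explained: PC1 0.8654 (86.54%), PC2 0.1346 (13.46%);  cumulative: 0.8654, 1


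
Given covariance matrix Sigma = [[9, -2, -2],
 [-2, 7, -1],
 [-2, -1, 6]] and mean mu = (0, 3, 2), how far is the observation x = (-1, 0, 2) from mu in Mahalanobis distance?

Step 1 — centre the observation: (x - mu) = (-1, -3, 0).

Step 2 — invert Sigma (cofactor / det for 3×3, or solve directly):
  Sigma^{-1} = [[0.1327, 0.0453, 0.0518],
 [0.0453, 0.1618, 0.0421],
 [0.0518, 0.0421, 0.1909]].

Step 3 — form the quadratic (x - mu)^T · Sigma^{-1} · (x - mu):
  Sigma^{-1} · (x - mu) = (-0.2686, -0.5307, -0.178).
  (x - mu)^T · [Sigma^{-1} · (x - mu)] = (-1)·(-0.2686) + (-3)·(-0.5307) + (0)·(-0.178) = 1.8608.

Step 4 — take square root: d = √(1.8608) ≈ 1.3641.

d(x, mu) = √(1.8608) ≈ 1.3641


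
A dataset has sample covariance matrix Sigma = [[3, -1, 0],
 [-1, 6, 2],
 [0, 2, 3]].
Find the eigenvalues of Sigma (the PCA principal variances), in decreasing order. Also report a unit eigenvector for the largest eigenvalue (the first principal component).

Step 1 — characteristic polynomial p(λ) = det(λI - Sigma) = λ³ - tr·λ² + c_1·λ - det, where tr = trace, c_1 = sum of the principal 2×2 minors, det = det(Sigma):
  tr = 3 + 6 + 3 = 12,
  c_1 = (3·6 - (-1)²) + (3·3 - (0)²) + (6·3 - (2)²) = 17 + 9 + 14 = 40,
  det = 3·(6·3 - (2)²) - (-1)·((-1)·3 - (2)·(0)) + (0)·((-1)·(2) - 6·(0)) = 3·(14) - (-1)·(-3) + (0)·(-2) = 39.
  So p(λ) = λ³ - 12λ² + 40λ - 39.
Step 2 — look for an integer root (rational root theorem: any rational root is an integer divisor of 39). Testing λ = 3:
  p(3) = 27 - 108 + 120 - 39 = 0  ✓
  Dividing out (λ - 3): p(λ) = (λ - 3)(λ² - 9λ + 13).
Step 3 — remaining eigenvalues from the quadratic λ² - 9λ + 13 = 0:
  Δ = 9² - 4·13 = 81 - 52 = 29,  λ = (9 ± √29)/2 = (9 ± 5.3852)/2 ≈ 7.1926 or 1.8074.
  Sorted: λ_1 = 7.1926,  λ_2 = 3,  λ_3 = 1.8074  (check: sum = 12 = tr ✓).

Step 4 — unit eigenvector for λ_1 ≈ 7.1926: v spans the null space of (Sigma - λ_1 I), whose rows are
  r_1 = (-4.1926, -1, 0),  r_2 = (-1, -1.1926, 2),  r_3 = (0, 2, -4.1926).
  v is orthogonal to every row, so take v ∝ r_1 × r_2 = ((-1)·(2) - (0)·(-1.1926), (0)·(-1) - (-4.1926)·(2), (-4.1926)·(-1.1926) - (-1)·(-1)) ≈ (-2, 8.3852, 4).
  Rescale (multiply by -1 so the first nonzero entry is positive): u = (2, -8.3852, -4).
  ||u|| = √((2)² + (-8.3852)² + (-4)²) = √(90.311) ≈ 9.5032,  v_1 = u/||u|| ≈ (0.2105, -0.8824, -0.4209) (||v_1|| = 1).

λ_1 = 7.1926,  λ_2 = 3,  λ_3 = 1.8074;  v_1 ≈ (0.2105, -0.8824, -0.4209)


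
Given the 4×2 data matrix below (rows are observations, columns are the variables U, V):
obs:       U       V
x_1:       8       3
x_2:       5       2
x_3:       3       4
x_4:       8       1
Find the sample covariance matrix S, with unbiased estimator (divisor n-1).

Step 1 — column means:
  mean(U) = (8 + 5 + 3 + 8) / 4 = 24/4 = 6
  mean(V) = (3 + 2 + 4 + 1) / 4 = 10/4 = 2.5

Step 2 — sample covariance S[i,j] = (1/(n-1)) · Σ_k (x_{k,i} - mean_i) · (x_{k,j} - mean_j), with n-1 = 3.
  S[U,U] = ((2)·(2) + (-1)·(-1) + (-3)·(-3) + (2)·(2)) / 3 = 18/3 = 6
  S[U,V] = ((2)·(0.5) + (-1)·(-0.5) + (-3)·(1.5) + (2)·(-1.5)) / 3 = -6/3 = -2
  S[V,V] = ((0.5)·(0.5) + (-0.5)·(-0.5) + (1.5)·(1.5) + (-1.5)·(-1.5)) / 3 = 5/3 = 1.6667

S is symmetric (S[j,i] = S[i,j]). Assembling:

S = [[6, -2],
 [-2, 1.6667]]


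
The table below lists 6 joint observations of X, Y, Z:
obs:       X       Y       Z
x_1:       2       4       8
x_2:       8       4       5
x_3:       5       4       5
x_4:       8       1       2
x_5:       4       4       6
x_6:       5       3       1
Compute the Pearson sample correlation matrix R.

Step 1 — column means:
  mean(X) = (2 + 8 + 5 + 8 + 4 + 5) / 6 = 32/6 = 5.3333
  mean(Y) = (4 + 4 + 4 + 1 + 4 + 3) / 6 = 20/6 = 3.3333
  mean(Z) = (8 + 5 + 5 + 2 + 6 + 1) / 6 = 27/6 = 4.5

Step 2 — sample variances and covariances s[i,j] = (1/(n-1)) · Σ_k (x_{k,i} - mean_i) · (x_{k,j} - mean_j), with n-1 = 5:
  s[X,X] = ((-3.3333)·(-3.3333) + (2.6667)·(2.6667) + (-0.3333)·(-0.3333) + (2.6667)·(2.6667) + (-1.3333)·(-1.3333) + (-0.3333)·(-0.3333)) / 5 = 27.3333/5 = 5.4667
  s[X,Y] = ((-3.3333)·(0.6667) + (2.6667)·(0.6667) + (-0.3333)·(0.6667) + (2.6667)·(-2.3333) + (-1.3333)·(0.6667) + (-0.3333)·(-0.3333)) / 5 = -7.6667/5 = -1.5333
  s[X,Z] = ((-3.3333)·(3.5) + (2.6667)·(0.5) + (-0.3333)·(0.5) + (2.6667)·(-2.5) + (-1.3333)·(1.5) + (-0.3333)·(-3.5)) / 5 = -18/5 = -3.6
  s[Y,Y] = ((0.6667)·(0.6667) + (0.6667)·(0.6667) + (0.6667)·(0.6667) + (-2.3333)·(-2.3333) + (0.6667)·(0.6667) + (-0.3333)·(-0.3333)) / 5 = 7.3333/5 = 1.4667
  s[Y,Z] = ((0.6667)·(3.5) + (0.6667)·(0.5) + (0.6667)·(0.5) + (-2.3333)·(-2.5) + (0.6667)·(1.5) + (-0.3333)·(-3.5)) / 5 = 11/5 = 2.2
  s[Z,Z] = ((3.5)·(3.5) + (0.5)·(0.5) + (0.5)·(0.5) + (-2.5)·(-2.5) + (1.5)·(1.5) + (-3.5)·(-3.5)) / 5 = 33.5/5 = 6.7
  Sample standard deviations s_i = √(s[i,i]):
  s(X) = √(5.4667) = 2.3381
  s(Y) = √(1.4667) = 1.2111
  s(Z) = √(6.7) = 2.5884

Step 3 — r_{ij} = s_{ij} / (s_i · s_j):
  r[X,X] = 1 (diagonal).
  r[X,Y] = -1.5333 / (2.3381 · 1.2111) = -1.5333 / 2.8316 = -0.5415
  r[X,Z] = -3.6 / (2.3381 · 2.5884) = -3.6 / 6.052 = -0.5948
  r[Y,Y] = 1 (diagonal).
  r[Y,Z] = 2.2 / (1.2111 · 2.5884) = 2.2 / 3.1348 = 0.7018
  r[Z,Z] = 1 (diagonal).

R is symmetric with unit diagonal. Assembling:

R = [[1, -0.5415, -0.5948],
 [-0.5415, 1, 0.7018],
 [-0.5948, 0.7018, 1]]


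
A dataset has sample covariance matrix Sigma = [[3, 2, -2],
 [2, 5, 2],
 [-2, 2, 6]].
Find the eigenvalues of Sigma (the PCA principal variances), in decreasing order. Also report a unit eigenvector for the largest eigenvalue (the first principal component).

Step 1 — characteristic polynomial p(λ) = det(λI - Sigma) = λ³ - tr·λ² + c_1·λ - det, where tr = trace, c_1 = sum of the principal 2×2 minors, det = det(Sigma):
  tr = 3 + 5 + 6 = 14,
  c_1 = (3·5 - (2)²) + (3·6 - (-2)²) + (5·6 - (2)²) = 11 + 14 + 26 = 51,
  det = 3·(5·6 - (2)²) - (2)·((2)·6 - (2)·(-2)) + (-2)·((2)·(2) - 5·(-2)) = 3·(26) - (2)·(16) + (-2)·(14) = 18.
  So p(λ) = λ³ - 14λ² + 51λ - 18.
Step 2 — look for an integer root (rational root theorem: any rational root is an integer divisor of 18). Testing λ = 6:
  p(6) = 216 - 504 + 306 - 18 = 0  ✓
  Dividing out (λ - 6): p(λ) = (λ - 6)(λ² - 8λ + 3).
Step 3 — remaining eigenvalues from the quadratic λ² - 8λ + 3 = 0:
  Δ = 8² - 4·3 = 64 - 12 = 52,  λ = (8 ± √52)/2 = (8 ± 7.2111)/2 ≈ 7.6056 or 0.3944.
  Sorted: λ_1 = 7.6056,  λ_2 = 6,  λ_3 = 0.3944  (check: sum = 14 = tr ✓).

Step 4 — unit eigenvector for λ_1 ≈ 7.6056: v spans the null space of (Sigma - λ_1 I), whose rows are
  r_1 = (-4.6056, 2, -2),  r_2 = (2, -2.6056, 2),  r_3 = (-2, 2, -1.6056).
  v is orthogonal to every row, so take v ∝ r_1 × r_2 = ((2)·(2) - (-2)·(-2.6056), (-2)·(2) - (-4.6056)·(2), (-4.6056)·(-2.6056) - (2)·(2)) ≈ (-1.2111, 5.2111, 8).
  Rescale (multiply by -1 so the first nonzero entry is positive): u = (1.2111, -5.2111, -8).
  ||u|| = √((1.2111)² + (-5.2111)² + (-8)²) = √(92.6224) ≈ 9.6241,  v_1 = u/||u|| ≈ (0.1258, -0.5415, -0.8313) (||v_1|| = 1).

λ_1 = 7.6056,  λ_2 = 6,  λ_3 = 0.3944;  v_1 ≈ (0.1258, -0.5415, -0.8313)


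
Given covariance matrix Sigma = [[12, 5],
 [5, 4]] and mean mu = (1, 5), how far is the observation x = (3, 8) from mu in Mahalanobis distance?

Step 1 — centre the observation: (x - mu) = (2, 3).

Step 2 — invert Sigma. det(Sigma) = 12·4 - (5)² = 23.
  Sigma^{-1} = (1/det) · [[d, -b], [-b, a]] = [[0.1739, -0.2174],
 [-0.2174, 0.5217]].

Step 3 — form the quadratic (x - mu)^T · Sigma^{-1} · (x - mu):
  Sigma^{-1} · (x - mu) = (-0.3043, 1.1304).
  (x - mu)^T · [Sigma^{-1} · (x - mu)] = (2)·(-0.3043) + (3)·(1.1304) = 2.7826.

Step 4 — take square root: d = √(2.7826) ≈ 1.6681.

d(x, mu) = √(2.7826) ≈ 1.6681


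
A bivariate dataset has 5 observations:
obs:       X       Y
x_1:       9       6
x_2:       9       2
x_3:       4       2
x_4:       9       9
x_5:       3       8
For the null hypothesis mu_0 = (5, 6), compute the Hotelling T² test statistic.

Step 1 — sample mean vector:
  mean(X) = (9 + 9 + 4 + 9 + 3) / 5 = 34/5 = 6.8
  mean(Y) = (6 + 2 + 2 + 9 + 8) / 5 = 27/5 = 5.4
  x̄ = (6.8, 5.4),  deviation x̄ - mu_0 = (6.8, 5.4) - (5, 6) = (1.8, -0.6).

Step 2 — sample covariance matrix, S[i,j] = (1/(n-1)) · Σ_k (x_{k,i} - mean_i) · (x_{k,j} - mean_j), divisor n-1 = 4:
  S[X,X] = ((2.2)·(2.2) + (2.2)·(2.2) + (-2.8)·(-2.8) + (2.2)·(2.2) + (-3.8)·(-3.8)) / 4 = 36.8/4 = 9.2
  S[X,Y] = ((2.2)·(0.6) + (2.2)·(-3.4) + (-2.8)·(-3.4) + (2.2)·(3.6) + (-3.8)·(2.6)) / 4 = 1.4/4 = 0.35
  S[Y,Y] = ((0.6)·(0.6) + (-3.4)·(-3.4) + (-3.4)·(-3.4) + (3.6)·(3.6) + (2.6)·(2.6)) / 4 = 43.2/4 = 10.8
  S = [[9.2, 0.35],
 [0.35, 10.8]].

Step 3 — invert S. det(S) = 9.2·10.8 - (0.35)² = 99.2375.
  S^{-1} = (1/det) · [[d, -b], [-b, a]] = [[0.1088, -0.0035],
 [-0.0035, 0.0927]].

Step 4 — quadratic form (x̄ - mu_0)^T · S^{-1} · (x̄ - mu_0):
  S^{-1} · (x̄ - mu_0) = (0.198, -0.062),
  (x̄ - mu_0)^T · [...] = (1.8)·(0.198) + (-0.6)·(-0.062) = 0.3936.

Step 5 — scale by n: T² = 5 · 0.3936 = 1.968.

T² ≈ 1.968


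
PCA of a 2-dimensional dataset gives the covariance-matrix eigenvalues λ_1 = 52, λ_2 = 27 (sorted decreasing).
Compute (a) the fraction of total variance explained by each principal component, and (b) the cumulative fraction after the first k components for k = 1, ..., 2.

Step 1 — total variance = trace(Sigma) = Σ λ_i = 52 + 27 = 79.

Step 2 — fraction explained by component i = λ_i / Σ λ:
  PC1: 52/79 = 0.6582
  PC2: 27/79 = 0.3418

Step 3 — cumulative fraction after k components = (λ_1 + ... + λ_k) / Σ λ:
  k = 1: 52/79 = 0.6582
  k = 2: (52 + 27)/79 = 79/79 = 1

Summary (fraction, with percent):

explained: PC1 0.6582 (65.82%), PC2 0.3418 (34.18%);  cumulative: 0.6582, 1


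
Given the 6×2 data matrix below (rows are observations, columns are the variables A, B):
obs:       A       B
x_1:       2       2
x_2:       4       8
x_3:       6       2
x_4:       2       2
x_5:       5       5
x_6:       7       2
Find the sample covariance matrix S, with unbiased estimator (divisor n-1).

Step 1 — column means:
  mean(A) = (2 + 4 + 6 + 2 + 5 + 7) / 6 = 26/6 = 4.3333
  mean(B) = (2 + 8 + 2 + 2 + 5 + 2) / 6 = 21/6 = 3.5

Step 2 — sample covariance S[i,j] = (1/(n-1)) · Σ_k (x_{k,i} - mean_i) · (x_{k,j} - mean_j), with n-1 = 5.
  S[A,A] = ((-2.3333)·(-2.3333) + (-0.3333)·(-0.3333) + (1.6667)·(1.6667) + (-2.3333)·(-2.3333) + (0.6667)·(0.6667) + (2.6667)·(2.6667)) / 5 = 21.3333/5 = 4.2667
  S[A,B] = ((-2.3333)·(-1.5) + (-0.3333)·(4.5) + (1.6667)·(-1.5) + (-2.3333)·(-1.5) + (0.6667)·(1.5) + (2.6667)·(-1.5)) / 5 = 0/5 = 0
  S[B,B] = ((-1.5)·(-1.5) + (4.5)·(4.5) + (-1.5)·(-1.5) + (-1.5)·(-1.5) + (1.5)·(1.5) + (-1.5)·(-1.5)) / 5 = 31.5/5 = 6.3

S is symmetric (S[j,i] = S[i,j]). Assembling:

S = [[4.2667, 0],
 [0, 6.3]]


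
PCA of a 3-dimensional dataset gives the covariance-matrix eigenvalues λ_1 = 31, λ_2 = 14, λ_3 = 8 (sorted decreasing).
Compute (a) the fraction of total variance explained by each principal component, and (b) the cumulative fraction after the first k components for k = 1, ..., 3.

Step 1 — total variance = trace(Sigma) = Σ λ_i = 31 + 14 + 8 = 53.

Step 2 — fraction explained by component i = λ_i / Σ λ:
  PC1: 31/53 = 0.5849
  PC2: 14/53 = 0.2642
  PC3: 8/53 = 0.1509

Step 3 — cumulative fraction after k components = (λ_1 + ... + λ_k) / Σ λ:
  k = 1: 31/53 = 0.5849
  k = 2: (31 + 14)/53 = 45/53 = 0.8491
  k = 3: (31 + 14 + 8)/53 = 53/53 = 1

Summary (fraction, with percent):

explained: PC1 0.5849 (58.49%), PC2 0.2642 (26.42%), PC3 0.1509 (15.09%);  cumulative: 0.5849, 0.8491, 1


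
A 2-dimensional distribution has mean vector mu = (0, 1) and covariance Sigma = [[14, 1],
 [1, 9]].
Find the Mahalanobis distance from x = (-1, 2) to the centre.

Step 1 — centre the observation: (x - mu) = (-1, 1).

Step 2 — invert Sigma. det(Sigma) = 14·9 - (1)² = 125.
  Sigma^{-1} = (1/det) · [[d, -b], [-b, a]] = [[0.072, -0.008],
 [-0.008, 0.112]].

Step 3 — form the quadratic (x - mu)^T · Sigma^{-1} · (x - mu):
  Sigma^{-1} · (x - mu) = (-0.08, 0.12).
  (x - mu)^T · [Sigma^{-1} · (x - mu)] = (-1)·(-0.08) + (1)·(0.12) = 0.2.

Step 4 — take square root: d = √(0.2) ≈ 0.4472.

d(x, mu) = √(0.2) ≈ 0.4472


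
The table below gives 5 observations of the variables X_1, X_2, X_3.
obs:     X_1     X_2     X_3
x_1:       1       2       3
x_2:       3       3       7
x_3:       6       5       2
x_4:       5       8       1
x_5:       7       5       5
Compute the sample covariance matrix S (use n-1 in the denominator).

Step 1 — column means:
  mean(X_1) = (1 + 3 + 6 + 5 + 7) / 5 = 22/5 = 4.4
  mean(X_2) = (2 + 3 + 5 + 8 + 5) / 5 = 23/5 = 4.6
  mean(X_3) = (3 + 7 + 2 + 1 + 5) / 5 = 18/5 = 3.6

Step 2 — sample covariance S[i,j] = (1/(n-1)) · Σ_k (x_{k,i} - mean_i) · (x_{k,j} - mean_j), with n-1 = 4.
  S[X_1,X_1] = ((-3.4)·(-3.4) + (-1.4)·(-1.4) + (1.6)·(1.6) + (0.6)·(0.6) + (2.6)·(2.6)) / 4 = 23.2/4 = 5.8
  S[X_1,X_2] = ((-3.4)·(-2.6) + (-1.4)·(-1.6) + (1.6)·(0.4) + (0.6)·(3.4) + (2.6)·(0.4)) / 4 = 14.8/4 = 3.7
  S[X_1,X_3] = ((-3.4)·(-0.6) + (-1.4)·(3.4) + (1.6)·(-1.6) + (0.6)·(-2.6) + (2.6)·(1.4)) / 4 = -3.2/4 = -0.8
  S[X_2,X_2] = ((-2.6)·(-2.6) + (-1.6)·(-1.6) + (0.4)·(0.4) + (3.4)·(3.4) + (0.4)·(0.4)) / 4 = 21.2/4 = 5.3
  S[X_2,X_3] = ((-2.6)·(-0.6) + (-1.6)·(3.4) + (0.4)·(-1.6) + (3.4)·(-2.6) + (0.4)·(1.4)) / 4 = -12.8/4 = -3.2
  S[X_3,X_3] = ((-0.6)·(-0.6) + (3.4)·(3.4) + (-1.6)·(-1.6) + (-2.6)·(-2.6) + (1.4)·(1.4)) / 4 = 23.2/4 = 5.8

S is symmetric (S[j,i] = S[i,j]). Assembling:

S = [[5.8, 3.7, -0.8],
 [3.7, 5.3, -3.2],
 [-0.8, -3.2, 5.8]]


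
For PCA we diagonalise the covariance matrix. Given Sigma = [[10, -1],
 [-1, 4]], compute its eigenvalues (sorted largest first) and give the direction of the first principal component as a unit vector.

Step 1 — characteristic polynomial of 2×2 Sigma:
  det(Sigma - λI) = λ² - trace · λ + det = 0.
  trace = 10 + 4 = 14, det = 10·4 - (-1)² = 39.
Step 2 — discriminant:
  Δ = trace² - 4·det = 196 - 156 = 40.
Step 3 — eigenvalues:
  λ = (trace ± √Δ)/2 = (14 ± 6.3246)/2,
  λ_1 = 10.1623,  λ_2 = 3.8377.

Step 4 — unit eigenvector for λ_1: solve (Sigma - λ_1 I)v = 0. First row:
  (10 - 10.1623)·v_x + (-1)·v_y = 0, i.e. (-0.1623)·v_x + (-1)·v_y = 0,
  so v ∝ (b, λ_1 - a) = (-1, 0.1623); multiply by -1 so the first entry is positive: u = (1, -0.1623).
  ||u|| = √((1)² + (-0.1623)²) = √(1.0263) ≈ 1.0131,
  v_1 = u/||u|| ≈ (0.9871, -0.1602) (||v_1|| = 1).

λ_1 = 10.1623,  λ_2 = 3.8377;  v_1 ≈ (0.9871, -0.1602)


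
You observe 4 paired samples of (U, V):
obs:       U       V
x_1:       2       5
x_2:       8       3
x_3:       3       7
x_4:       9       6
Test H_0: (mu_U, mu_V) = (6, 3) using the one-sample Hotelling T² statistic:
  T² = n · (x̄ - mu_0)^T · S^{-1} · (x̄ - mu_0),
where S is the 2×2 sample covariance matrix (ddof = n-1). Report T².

Step 1 — sample mean vector:
  mean(U) = (2 + 8 + 3 + 9) / 4 = 22/4 = 5.5
  mean(V) = (5 + 3 + 7 + 6) / 4 = 21/4 = 5.25
  x̄ = (5.5, 5.25),  deviation x̄ - mu_0 = (5.5, 5.25) - (6, 3) = (-0.5, 2.25).

Step 2 — sample covariance matrix, S[i,j] = (1/(n-1)) · Σ_k (x_{k,i} - mean_i) · (x_{k,j} - mean_j), divisor n-1 = 3:
  S[U,U] = ((-3.5)·(-3.5) + (2.5)·(2.5) + (-2.5)·(-2.5) + (3.5)·(3.5)) / 3 = 37/3 = 12.3333
  S[U,V] = ((-3.5)·(-0.25) + (2.5)·(-2.25) + (-2.5)·(1.75) + (3.5)·(0.75)) / 3 = -6.5/3 = -2.1667
  S[V,V] = ((-0.25)·(-0.25) + (-2.25)·(-2.25) + (1.75)·(1.75) + (0.75)·(0.75)) / 3 = 8.75/3 = 2.9167
  S = [[12.3333, -2.1667],
 [-2.1667, 2.9167]].

Step 3 — invert S. det(S) = 12.3333·2.9167 - (-2.1667)² = 31.2778.
  S^{-1} = (1/det) · [[d, -b], [-b, a]] = [[0.0933, 0.0693],
 [0.0693, 0.3943]].

Step 4 — quadratic form (x̄ - mu_0)^T · S^{-1} · (x̄ - mu_0):
  S^{-1} · (x̄ - mu_0) = (0.1092, 0.8526),
  (x̄ - mu_0)^T · [...] = (-0.5)·(0.1092) + (2.25)·(0.8526) = 1.8637.

Step 5 — scale by n: T² = 4 · 1.8637 = 7.4547.

T² ≈ 7.4547


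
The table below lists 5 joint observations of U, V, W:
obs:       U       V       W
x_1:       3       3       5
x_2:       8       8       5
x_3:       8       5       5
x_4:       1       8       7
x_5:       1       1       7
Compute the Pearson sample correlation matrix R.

Step 1 — column means:
  mean(U) = (3 + 8 + 8 + 1 + 1) / 5 = 21/5 = 4.2
  mean(V) = (3 + 8 + 5 + 8 + 1) / 5 = 25/5 = 5
  mean(W) = (5 + 5 + 5 + 7 + 7) / 5 = 29/5 = 5.8

Step 2 — sample variances and covariances s[i,j] = (1/(n-1)) · Σ_k (x_{k,i} - mean_i) · (x_{k,j} - mean_j), with n-1 = 4:
  s[U,U] = ((-1.2)·(-1.2) + (3.8)·(3.8) + (3.8)·(3.8) + (-3.2)·(-3.2) + (-3.2)·(-3.2)) / 4 = 50.8/4 = 12.7
  s[U,V] = ((-1.2)·(-2) + (3.8)·(3) + (3.8)·(0) + (-3.2)·(3) + (-3.2)·(-4)) / 4 = 17/4 = 4.25
  s[U,W] = ((-1.2)·(-0.8) + (3.8)·(-0.8) + (3.8)·(-0.8) + (-3.2)·(1.2) + (-3.2)·(1.2)) / 4 = -12.8/4 = -3.2
  s[V,V] = ((-2)·(-2) + (3)·(3) + (0)·(0) + (3)·(3) + (-4)·(-4)) / 4 = 38/4 = 9.5
  s[V,W] = ((-2)·(-0.8) + (3)·(-0.8) + (0)·(-0.8) + (3)·(1.2) + (-4)·(1.2)) / 4 = -2/4 = -0.5
  s[W,W] = ((-0.8)·(-0.8) + (-0.8)·(-0.8) + (-0.8)·(-0.8) + (1.2)·(1.2) + (1.2)·(1.2)) / 4 = 4.8/4 = 1.2
  Sample standard deviations s_i = √(s[i,i]):
  s(U) = √(12.7) = 3.5637
  s(V) = √(9.5) = 3.0822
  s(W) = √(1.2) = 1.0954

Step 3 — r_{ij} = s_{ij} / (s_i · s_j):
  r[U,U] = 1 (diagonal).
  r[U,V] = 4.25 / (3.5637 · 3.0822) = 4.25 / 10.9841 = 0.3869
  r[U,W] = -3.2 / (3.5637 · 1.0954) = -3.2 / 3.9038 = -0.8197
  r[V,V] = 1 (diagonal).
  r[V,W] = -0.5 / (3.0822 · 1.0954) = -0.5 / 3.3764 = -0.1481
  r[W,W] = 1 (diagonal).

R is symmetric with unit diagonal. Assembling:

R = [[1, 0.3869, -0.8197],
 [0.3869, 1, -0.1481],
 [-0.8197, -0.1481, 1]]
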